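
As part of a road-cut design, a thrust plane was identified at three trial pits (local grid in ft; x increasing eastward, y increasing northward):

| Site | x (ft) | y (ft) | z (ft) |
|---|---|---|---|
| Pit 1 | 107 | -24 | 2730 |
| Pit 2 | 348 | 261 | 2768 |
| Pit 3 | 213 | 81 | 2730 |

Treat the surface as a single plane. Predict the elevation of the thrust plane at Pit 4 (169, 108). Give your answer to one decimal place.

Two edge vectors: Pit 1→Pit 2 = (241, 285, 38), Pit 1→Pit 3 = (106, 105, 0).
Normal n = (Pit 1→Pit 2) × (Pit 1→Pit 3) = (-3990, 4028, -4905).
So ∂z/∂x = −n_x/n_z = −0.81346 and ∂z/∂y = −n_y/n_z = 0.82120.
Intercept c from Pit 1: 2730 + 87.04 + 19.71 = 2836.75.
At (169, 108): z = −137.5 + 88.7 + 2836.75 = 2788.0 ft.

2788.0 ft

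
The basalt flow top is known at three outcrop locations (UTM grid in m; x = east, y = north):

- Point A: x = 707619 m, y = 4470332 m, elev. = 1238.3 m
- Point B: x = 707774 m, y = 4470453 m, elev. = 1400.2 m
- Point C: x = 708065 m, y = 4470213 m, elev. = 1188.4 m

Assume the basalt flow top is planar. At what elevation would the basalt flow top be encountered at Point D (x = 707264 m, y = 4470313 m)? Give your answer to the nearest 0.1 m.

1152.5 m

Let the plane be z = a·x + b·y + c.
Point B−Point A: 155a + 121b = 161.9;  Point C−Point A: 446a − 119b = −49.9.
Solving gives a = 0.182682189, b = 1.104002154.
Then c = 1238.3 − a·707619 − b·4470332 = −5063287.25.
At (707264, 4470313): z = 129204.5 + 4935235.2 − 5063287.25 = 1152.5 m.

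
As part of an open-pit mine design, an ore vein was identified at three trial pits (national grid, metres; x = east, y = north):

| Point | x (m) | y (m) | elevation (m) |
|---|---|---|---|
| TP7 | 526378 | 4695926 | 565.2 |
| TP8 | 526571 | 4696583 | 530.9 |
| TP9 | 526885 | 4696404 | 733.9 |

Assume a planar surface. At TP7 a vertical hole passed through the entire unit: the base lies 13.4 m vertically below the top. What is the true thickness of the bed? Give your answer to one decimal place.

11.7 m

Let the plane be z = a·x + b·y + c.
TP8−TP7: 193a + 657b = −34.3;  TP9−TP7: 507a + 478b = 168.7.
Solving gives a = 0.52827, b = −0.20739.
|∇z| = √(a²+b²) = 0.56752, so dip δ = arctan(0.56752) = 29.58°.
True thickness = vertical thickness × cos δ = 13.4 × cos 29.58° = 11.7 m.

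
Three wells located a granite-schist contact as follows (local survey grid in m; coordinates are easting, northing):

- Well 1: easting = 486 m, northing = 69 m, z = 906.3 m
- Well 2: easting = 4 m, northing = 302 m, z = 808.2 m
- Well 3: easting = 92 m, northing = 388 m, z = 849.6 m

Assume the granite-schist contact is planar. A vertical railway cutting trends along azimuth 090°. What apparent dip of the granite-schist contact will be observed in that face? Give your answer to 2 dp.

16.27°

Two edge vectors: Well 1→Well 2 = (-482, 233, -98.1), Well 1→Well 3 = (-394, 319, -56.7).
Normal n = (Well 1→Well 2) × (Well 1→Well 3) = (18082.8, 11322, -61956).
So ∂z/∂easting = −n_x/n_z = 0.29187 and ∂z/∂northing = −n_y/n_z = 0.18274.
Unit vector along 090° is (sin 90°, cos 90°) = (1.0000, 0.0000).
Slope in that direction = a·(1.0000) + b·(0.0000) = 0.29187.
Apparent dip = arctan|0.29187| = 16.27° (true dip is 19.0°, so apparent ≤ true as expected).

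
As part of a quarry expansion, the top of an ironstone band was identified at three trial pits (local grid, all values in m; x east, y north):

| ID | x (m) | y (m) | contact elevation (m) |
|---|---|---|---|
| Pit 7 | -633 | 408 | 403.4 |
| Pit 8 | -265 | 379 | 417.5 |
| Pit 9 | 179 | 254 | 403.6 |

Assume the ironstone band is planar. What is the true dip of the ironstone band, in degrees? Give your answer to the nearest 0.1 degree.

19.3°

Two edge vectors: Pit 7→Pit 8 = (368, -29, 14.1), Pit 7→Pit 9 = (812, -154, 0.2).
Normal n = (Pit 7→Pit 8) × (Pit 7→Pit 9) = (2165.6, 11375.6, -33124).
So ∂z/∂x = −n_x/n_z = 0.06538 and ∂z/∂y = −n_y/n_z = 0.34342.
Gradient magnitude |∇z| = √(a² + b²) = √(0.00427 + 0.11794) = 0.34959.
True dip = arctan(0.34959) = 19.3°, dipping toward S (azimuth ≈ 191°).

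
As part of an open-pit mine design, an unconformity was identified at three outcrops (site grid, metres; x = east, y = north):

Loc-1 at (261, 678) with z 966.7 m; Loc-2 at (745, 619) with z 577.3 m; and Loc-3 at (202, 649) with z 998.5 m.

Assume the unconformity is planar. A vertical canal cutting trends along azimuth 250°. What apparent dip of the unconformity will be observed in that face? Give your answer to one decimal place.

29.2°

Two edge vectors: Loc-1→Loc-2 = (484, -59, -389.4), Loc-1→Loc-3 = (-59, -29, 31.8).
Normal n = (Loc-1→Loc-2) × (Loc-1→Loc-3) = (-13168.8, 7583.4, -17517).
So ∂z/∂x = −n_x/n_z = −0.75177 and ∂z/∂y = −n_y/n_z = 0.43292.
Unit vector along 250° is (sin 250°, cos 250°) = (-0.9397, -0.3420).
Slope in that direction = a·(-0.9397) + b·(-0.3420) = 0.55837.
Apparent dip = arctan|0.55837| = 29.2° (true dip is 40.9°, so apparent ≤ true as expected).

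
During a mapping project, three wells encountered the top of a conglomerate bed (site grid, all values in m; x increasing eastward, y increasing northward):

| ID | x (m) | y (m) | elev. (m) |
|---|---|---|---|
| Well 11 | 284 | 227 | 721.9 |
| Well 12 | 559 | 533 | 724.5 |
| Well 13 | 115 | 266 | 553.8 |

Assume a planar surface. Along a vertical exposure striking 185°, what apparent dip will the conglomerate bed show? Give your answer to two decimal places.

Two edge vectors: Well 11→Well 12 = (275, 306, 2.6), Well 11→Well 13 = (-169, 39, -168.1).
Normal n = (Well 11→Well 12) × (Well 11→Well 13) = (-51540, 45788.1, 62439).
So ∂z/∂x = −n_x/n_z = 0.82545 and ∂z/∂y = −n_y/n_z = −0.73333.
Unit vector along 185° is (sin 185°, cos 185°) = (-0.0872, -0.9962).
Slope in that direction = a·(-0.0872) + b·(-0.9962) = 0.65859.
Apparent dip = arctan|0.65859| = 33.37° (true dip is 47.8°, so apparent ≤ true as expected).

33.37°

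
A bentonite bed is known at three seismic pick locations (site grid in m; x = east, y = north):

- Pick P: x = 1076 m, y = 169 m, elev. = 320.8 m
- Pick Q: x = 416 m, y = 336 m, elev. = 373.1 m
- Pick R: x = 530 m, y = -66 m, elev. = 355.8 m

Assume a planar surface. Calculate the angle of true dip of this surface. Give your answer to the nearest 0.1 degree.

4.4°

Two edge vectors: Pick P→Pick Q = (-660, 167, 52.3), Pick P→Pick R = (-546, -235, 35).
Normal n = (Pick P→Pick Q) × (Pick P→Pick R) = (18135.5, -5455.8, 246282).
So ∂z/∂x = −n_x/n_z = −0.07364 and ∂z/∂y = −n_y/n_z = 0.02215.
Gradient magnitude |∇z| = √(a² + b²) = √(0.00542 + 0.00049) = 0.07690.
True dip = arctan(0.07690) = 4.4°, dipping toward ESE (azimuth ≈ 107°).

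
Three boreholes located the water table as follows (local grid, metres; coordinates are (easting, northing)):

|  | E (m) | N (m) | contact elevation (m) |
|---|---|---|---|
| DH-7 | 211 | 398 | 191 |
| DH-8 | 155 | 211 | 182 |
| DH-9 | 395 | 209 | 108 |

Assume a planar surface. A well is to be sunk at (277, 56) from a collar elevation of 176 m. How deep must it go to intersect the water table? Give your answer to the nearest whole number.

53 m

Let the plane be z = a·E + b·N + c.
DH-8−DH-7: −56a − 187b = −9;  DH-9−DH-7: 184a − 189b = −83.
Solving gives a = −0.30717, b = 0.14011.
Then c = 191 − a·211 − b·398 = 200.05.
At (277, 56): z_contact = −85.1 + 7.8 + 200.05 = 122.8 m.
Depth below ground = 176 − 122.8 = 53 m.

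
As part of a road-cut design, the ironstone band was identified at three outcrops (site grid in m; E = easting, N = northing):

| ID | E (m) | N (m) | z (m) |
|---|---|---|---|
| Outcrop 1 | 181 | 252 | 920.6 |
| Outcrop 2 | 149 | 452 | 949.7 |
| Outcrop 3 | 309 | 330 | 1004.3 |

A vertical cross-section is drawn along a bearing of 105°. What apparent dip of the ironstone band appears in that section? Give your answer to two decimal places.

23.68°

Two edge vectors: Outcrop 1→Outcrop 2 = (-32, 200, 29.1), Outcrop 1→Outcrop 3 = (128, 78, 83.7).
Normal n = (Outcrop 1→Outcrop 2) × (Outcrop 1→Outcrop 3) = (14470.2, 6403.2, -28096).
So ∂z/∂E = −n_x/n_z = 0.51503 and ∂z/∂N = −n_y/n_z = 0.22790.
Unit vector along 105° is (sin 105°, cos 105°) = (0.9659, -0.2588).
Slope in that direction = a·(0.9659) + b·(-0.2588) = 0.43849.
Apparent dip = arctan|0.43849| = 23.68° (true dip is 29.4°, so apparent ≤ true as expected).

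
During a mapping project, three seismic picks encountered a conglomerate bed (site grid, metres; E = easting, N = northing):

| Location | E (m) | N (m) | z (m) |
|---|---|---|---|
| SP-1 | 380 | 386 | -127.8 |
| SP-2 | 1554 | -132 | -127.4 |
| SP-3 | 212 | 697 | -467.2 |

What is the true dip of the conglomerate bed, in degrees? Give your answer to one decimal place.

Two edge vectors: SP-1→SP-2 = (1174, -518, 0.4), SP-1→SP-3 = (-168, 311, -339.4).
Normal n = (SP-1→SP-2) × (SP-1→SP-3) = (175684.8, 398388.4, 278090).
So ∂z/∂E = −n_x/n_z = −0.63176 and ∂z/∂N = −n_y/n_z = −1.43259.
Gradient magnitude |∇z| = √(a² + b²) = √(0.39911 + 2.05231) = 1.56570.
True dip = arctan(1.56570) = 57.4°, dipping toward NNE (azimuth ≈ 024°).

57.4°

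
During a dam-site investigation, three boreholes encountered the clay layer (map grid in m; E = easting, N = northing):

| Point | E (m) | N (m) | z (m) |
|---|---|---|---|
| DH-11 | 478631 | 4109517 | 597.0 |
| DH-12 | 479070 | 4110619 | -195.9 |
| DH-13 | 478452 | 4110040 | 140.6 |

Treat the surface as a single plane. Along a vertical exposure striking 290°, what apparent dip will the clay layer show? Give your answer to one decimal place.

25.1°

Two edge vectors: DH-11→DH-12 = (439, 1102, -792.9), DH-11→DH-13 = (-179, 523, -456.4).
Normal n = (DH-11→DH-12) × (DH-11→DH-13) = (-88266.1, 342288.7, 426855).
So ∂z/∂E = −n_x/n_z = 0.20678 and ∂z/∂N = −n_y/n_z = −0.80189.
Unit vector along 290° is (sin 290°, cos 290°) = (-0.9397, 0.3420).
Slope in that direction = a·(-0.9397) + b·(0.3420) = −0.46857.
Apparent dip = arctan|0.46857| = 25.1° (true dip is 39.6°, so apparent ≤ true as expected).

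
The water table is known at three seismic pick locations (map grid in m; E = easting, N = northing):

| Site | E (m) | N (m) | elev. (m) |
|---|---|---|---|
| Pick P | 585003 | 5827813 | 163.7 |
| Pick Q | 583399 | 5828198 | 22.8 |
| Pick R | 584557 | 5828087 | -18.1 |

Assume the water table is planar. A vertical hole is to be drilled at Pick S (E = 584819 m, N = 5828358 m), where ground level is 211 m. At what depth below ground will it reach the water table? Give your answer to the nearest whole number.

491 m

Let the plane be z = a·E + b·N + c.
Pick Q−Pick P: −1604a + 385b = −140.9;  Pick R−Pick P: −446a + 274b = −181.8.
Solving gives a = −0.11720702, b = −0.85428588.
Then c = 163.7 − a·585003 − b·5827813 = 5047348.55.
At (584819, 5828358): z_contact = −68544.9 − 4979084.0 + 5047348.55 = -280.3 m.
Depth below ground = 211 − (-280.3) = 491 m.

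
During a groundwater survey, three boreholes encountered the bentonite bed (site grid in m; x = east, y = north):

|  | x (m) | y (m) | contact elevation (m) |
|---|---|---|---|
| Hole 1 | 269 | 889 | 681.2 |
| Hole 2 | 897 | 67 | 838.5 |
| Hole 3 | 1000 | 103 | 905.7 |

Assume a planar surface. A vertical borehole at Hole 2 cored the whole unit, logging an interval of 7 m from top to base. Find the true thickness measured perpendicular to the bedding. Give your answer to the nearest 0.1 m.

Two edge vectors: Hole 1→Hole 2 = (628, -822, 157.3), Hole 1→Hole 3 = (731, -786, 224.5).
Normal n = (Hole 1→Hole 2) × (Hole 1→Hole 3) = (-60901.2, -25999.7, 107274).
So ∂z/∂x = −n_x/n_z = 0.56772 and ∂z/∂y = −n_y/n_z = 0.24237.
|∇z| = √(a²+b²) = 0.61729, so dip δ = arctan(0.61729) = 31.69°.
True thickness = vertical thickness × cos δ = 7 × cos 31.69° = 6.0 m.

6.0 m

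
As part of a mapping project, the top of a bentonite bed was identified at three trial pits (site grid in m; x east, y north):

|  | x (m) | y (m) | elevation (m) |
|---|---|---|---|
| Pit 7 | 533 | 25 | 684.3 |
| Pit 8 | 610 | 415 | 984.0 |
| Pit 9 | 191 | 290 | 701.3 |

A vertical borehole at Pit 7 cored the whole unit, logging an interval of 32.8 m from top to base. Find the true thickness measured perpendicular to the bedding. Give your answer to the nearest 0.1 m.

25.3 m

Let the plane be z = a·x + b·y + c.
Pit 8−Pit 7: 77a + 390b = 299.7;  Pit 9−Pit 7: −342a + 265b = 17.
Solving gives a = 0.47333, b = 0.67501.
|∇z| = √(a²+b²) = 0.82442, so dip δ = arctan(0.82442) = 39.50°.
True thickness = vertical thickness × cos δ = 32.8 × cos 39.50° = 25.3 m.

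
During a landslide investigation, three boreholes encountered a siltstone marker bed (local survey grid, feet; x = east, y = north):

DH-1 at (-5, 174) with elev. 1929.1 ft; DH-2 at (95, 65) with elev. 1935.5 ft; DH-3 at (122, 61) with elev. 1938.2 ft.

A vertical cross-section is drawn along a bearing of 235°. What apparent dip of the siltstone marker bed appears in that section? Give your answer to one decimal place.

6.2°

Let the plane be z = a·x + b·y + c.
DH-2−DH-1: 100a − 109b = 6.4;  DH-3−DH-1: 127a − 113b = 9.1.
Solving gives a = 0.10566, b = 0.03822.
Unit vector along 235° is (sin 235°, cos 235°) = (-0.8192, -0.5736).
Slope in that direction = a·(-0.8192) + b·(-0.5736) = −0.10848.
Apparent dip = arctan|0.10848| = 6.2° (true dip is 6.4°, so apparent ≤ true as expected).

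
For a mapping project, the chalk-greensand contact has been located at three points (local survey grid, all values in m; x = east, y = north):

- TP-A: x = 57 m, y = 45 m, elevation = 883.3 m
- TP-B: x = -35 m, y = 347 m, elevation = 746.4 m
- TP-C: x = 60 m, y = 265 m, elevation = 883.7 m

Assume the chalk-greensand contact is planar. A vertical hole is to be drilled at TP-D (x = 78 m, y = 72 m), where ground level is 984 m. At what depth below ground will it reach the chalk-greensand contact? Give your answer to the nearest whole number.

Two edge vectors: TP-A→TP-B = (-92, 302, -136.9), TP-A→TP-C = (3, 220, 0.4).
Normal n = (TP-A→TP-B) × (TP-A→TP-C) = (30238.8, -373.9, -21146).
So ∂z/∂x = −n_x/n_z = 1.43000 and ∂z/∂y = −n_y/n_z = −0.01768.
Intercept c from TP-A: 883.3 − 81.51 + 0.80 = 802.59.
At (78, 72): z_contact = 111.5 − 1.3 + 802.59 = 912.9 m.
Depth below ground = 984 − 912.9 = 71 m.

71 m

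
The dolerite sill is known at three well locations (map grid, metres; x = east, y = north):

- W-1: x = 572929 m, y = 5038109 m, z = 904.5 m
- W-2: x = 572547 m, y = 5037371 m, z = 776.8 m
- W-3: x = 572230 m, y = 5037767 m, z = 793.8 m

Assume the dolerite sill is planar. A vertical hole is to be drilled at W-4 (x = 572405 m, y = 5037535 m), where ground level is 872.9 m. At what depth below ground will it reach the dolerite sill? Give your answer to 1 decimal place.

90.1 m

Two edge vectors: W-1→W-2 = (-382, -738, -127.7), W-1→W-3 = (-699, -342, -110.7).
Normal n = (W-1→W-2) × (W-1→W-3) = (38023.2, 46974.9, -385218).
So ∂z/∂x = −n_x/n_z = 0.098705668 and ∂z/∂y = −n_y/n_z = 0.121943679.
Intercept c from W-1: 904.5 − 56551.34 − 614365.54 = −670012.38.
At (572405, 5037535): z_contact = 56499.62 + 614295.55 − 670012.38 = 782.78 m.
Depth below ground = 872.9 − 782.78 = 90.1 m.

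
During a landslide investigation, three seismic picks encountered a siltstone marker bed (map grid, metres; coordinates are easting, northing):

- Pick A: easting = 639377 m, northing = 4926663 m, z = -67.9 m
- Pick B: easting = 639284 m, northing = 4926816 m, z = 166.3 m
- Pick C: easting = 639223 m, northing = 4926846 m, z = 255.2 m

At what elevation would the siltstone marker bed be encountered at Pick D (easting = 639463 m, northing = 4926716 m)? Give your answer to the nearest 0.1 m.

-105.6 m

Let the plane be z = a·easting + b·northing + c.
Pick B−Pick A: −93a + 153b = 234.2;  Pick C−Pick A: −154a + 183b = 323.1.
Solving gives a = −1.004997707, b = 0.919837995.
Then c = -67.9 − a·639377 − b·4926663 = −3889227.30.
At (639463, 4926716): z = −642658.8 + 4531780.6 − 3889227.30 = -105.6 m.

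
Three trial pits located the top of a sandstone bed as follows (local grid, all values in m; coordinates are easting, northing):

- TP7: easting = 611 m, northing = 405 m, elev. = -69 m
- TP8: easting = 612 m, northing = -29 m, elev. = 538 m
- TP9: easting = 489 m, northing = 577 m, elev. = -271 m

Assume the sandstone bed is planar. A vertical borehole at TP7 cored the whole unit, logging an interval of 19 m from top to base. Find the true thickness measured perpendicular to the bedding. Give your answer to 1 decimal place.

10.9 m

Two edge vectors: TP7→TP8 = (1, -434, 607), TP7→TP9 = (-122, 172, -202).
Normal n = (TP7→TP8) × (TP7→TP9) = (-16736, -73852, -52776).
So ∂z/∂easting = −n_x/n_z = −0.31711 and ∂z/∂northing = −n_y/n_z = −1.39935.
|∇z| = √(a²+b²) = 1.43483, so dip δ = arctan(1.43483) = 55.13°.
True thickness = vertical thickness × cos δ = 19 × cos 55.13° = 10.9 m.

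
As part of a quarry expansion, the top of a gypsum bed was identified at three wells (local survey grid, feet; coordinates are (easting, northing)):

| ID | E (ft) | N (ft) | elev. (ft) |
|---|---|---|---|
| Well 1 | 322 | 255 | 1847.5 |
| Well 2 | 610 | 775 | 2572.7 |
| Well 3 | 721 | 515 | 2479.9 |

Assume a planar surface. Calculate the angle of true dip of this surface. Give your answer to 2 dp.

53.10°

Let the plane be z = a·E + b·N + c.
Well 2−Well 1: 288a + 520b = 725.2;  Well 3−Well 1: 399a + 260b = 632.4.
Solving gives a = 1.05804, b = 0.80862.
Gradient magnitude |∇z| = √(a² + b²) = √(1.11945 + 0.65387) = 1.33166.
True dip = arctan(1.33166) = 53.10°, dipping toward SW (azimuth ≈ 233°).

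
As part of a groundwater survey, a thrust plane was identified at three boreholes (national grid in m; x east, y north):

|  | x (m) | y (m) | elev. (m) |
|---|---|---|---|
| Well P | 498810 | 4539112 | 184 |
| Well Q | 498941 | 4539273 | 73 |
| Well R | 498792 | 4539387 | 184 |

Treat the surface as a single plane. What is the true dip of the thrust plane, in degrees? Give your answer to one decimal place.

Let the plane be z = a·x + b·y + c.
Well Q−Well P: 131a + 161b = −111;  Well R−Well P: −18a + 275b = 0.
Solving gives a = −0.78424, b = −0.05133.
Gradient magnitude |∇z| = √(a² + b²) = √(0.61503 + 0.00263) = 0.78592.
True dip = arctan(0.78592) = 38.2°, dipping toward E (azimuth ≈ 086°).

38.2°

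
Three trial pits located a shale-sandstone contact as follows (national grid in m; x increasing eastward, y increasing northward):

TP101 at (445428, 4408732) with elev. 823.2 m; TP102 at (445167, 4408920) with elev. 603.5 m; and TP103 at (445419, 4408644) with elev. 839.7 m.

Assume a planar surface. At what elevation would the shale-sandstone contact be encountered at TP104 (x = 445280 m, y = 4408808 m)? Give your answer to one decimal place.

706.4 m

Let the plane be z = a·x + b·y + c.
TP102−TP101: −261a + 188b = −219.7;  TP103−TP101: −9a − 88b = 16.5.
Solving gives a = 0.658215734, b = −0.254817518.
Then c = 823.2 − a·445428 − b·4408732 = 831057.63.
At (445280, 4408808): z = 293090.3 − 1123441.5 + 831057.63 = 706.4 m.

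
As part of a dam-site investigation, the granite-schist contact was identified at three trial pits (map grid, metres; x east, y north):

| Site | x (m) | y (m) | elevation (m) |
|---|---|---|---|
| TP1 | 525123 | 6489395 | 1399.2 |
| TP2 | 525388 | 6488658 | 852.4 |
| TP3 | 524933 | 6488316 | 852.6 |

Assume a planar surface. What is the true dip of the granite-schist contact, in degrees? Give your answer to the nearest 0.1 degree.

36.2°

Two edge vectors: TP1→TP2 = (265, -737, -546.8), TP1→TP3 = (-190, -1079, -546.6).
Normal n = (TP1→TP2) × (TP1→TP3) = (-187153, 248741, -425965).
So ∂z/∂x = −n_x/n_z = −0.43936 and ∂z/∂y = −n_y/n_z = 0.58395.
Gradient magnitude |∇z| = √(a² + b²) = √(0.19304 + 0.34099) = 0.73078.
True dip = arctan(0.73078) = 36.2°, dipping toward SE (azimuth ≈ 143°).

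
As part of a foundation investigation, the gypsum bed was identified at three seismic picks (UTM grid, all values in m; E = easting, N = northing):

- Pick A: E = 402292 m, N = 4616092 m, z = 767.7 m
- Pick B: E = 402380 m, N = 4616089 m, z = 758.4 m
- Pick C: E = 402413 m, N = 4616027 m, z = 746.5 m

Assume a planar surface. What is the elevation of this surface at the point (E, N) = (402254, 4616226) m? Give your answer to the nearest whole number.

790 m

Two edge vectors: Pick A→Pick B = (88, -3, -9.3), Pick A→Pick C = (121, -65, -21.2).
Normal n = (Pick A→Pick B) × (Pick A→Pick C) = (-540.9, 740.3, -5357).
So ∂z/∂E = −n_x/n_z = −0.10097069 and ∂z/∂N = −n_y/n_z = 0.13819302.
Intercept c from Pick A: 767.7 + 40619.70 − 637911.69 = −596524.29.
At (402254, 4616226): z = −40615.9 + 637930.2 − 596524.29 = 790.1 m.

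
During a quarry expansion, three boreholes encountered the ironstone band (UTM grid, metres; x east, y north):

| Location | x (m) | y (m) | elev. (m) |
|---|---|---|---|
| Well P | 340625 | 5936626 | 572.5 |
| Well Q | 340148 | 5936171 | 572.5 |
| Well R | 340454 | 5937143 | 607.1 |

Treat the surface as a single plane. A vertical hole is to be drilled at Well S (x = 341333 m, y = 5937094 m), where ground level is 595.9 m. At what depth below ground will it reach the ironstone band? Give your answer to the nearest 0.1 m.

Let the plane be z = a·x + b·y + c.
Well Q−Well P: −477a − 455b = 0;  Well R−Well P: −171a + 517b = 34.6.
Solving gives a = −0.048527499, b = 0.050873883.
Then c = 572.5 − a·340625 − b·5936626 = −284917.04.
At (341333, 5937094): z_contact = −16564.04 + 302043.03 − 284917.04 = 561.95 m.
Depth below ground = 595.9 − 561.95 = 33.9 m.

33.9 m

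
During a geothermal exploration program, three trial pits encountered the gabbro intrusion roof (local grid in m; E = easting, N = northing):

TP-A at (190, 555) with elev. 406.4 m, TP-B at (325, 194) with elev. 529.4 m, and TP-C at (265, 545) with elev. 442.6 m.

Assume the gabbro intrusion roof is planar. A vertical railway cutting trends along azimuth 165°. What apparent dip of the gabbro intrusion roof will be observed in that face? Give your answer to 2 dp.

15.75°

Two edge vectors: TP-A→TP-B = (135, -361, 123), TP-A→TP-C = (75, -10, 36.2).
Normal n = (TP-A→TP-B) × (TP-A→TP-C) = (-11838.2, 4338, 25725).
So ∂z/∂E = −n_x/n_z = 0.46018 and ∂z/∂N = −n_y/n_z = −0.16863.
Unit vector along 165° is (sin 165°, cos 165°) = (0.2588, -0.9659).
Slope in that direction = a·(0.2588) + b·(-0.9659) = 0.28199.
Apparent dip = arctan|0.28199| = 15.75° (true dip is 26.1°, so apparent ≤ true as expected).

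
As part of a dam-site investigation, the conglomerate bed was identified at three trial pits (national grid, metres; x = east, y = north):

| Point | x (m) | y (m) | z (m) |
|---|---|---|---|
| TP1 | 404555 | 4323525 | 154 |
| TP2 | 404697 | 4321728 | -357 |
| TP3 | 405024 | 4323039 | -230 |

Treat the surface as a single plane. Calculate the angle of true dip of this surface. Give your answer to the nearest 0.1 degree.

Two edge vectors: TP1→TP2 = (142, -1797, -511), TP1→TP3 = (469, -486, -384).
Normal n = (TP1→TP2) × (TP1→TP3) = (441702, -185131, 773781).
So ∂z/∂x = −n_x/n_z = −0.57084 and ∂z/∂y = −n_y/n_z = 0.23926.
Gradient magnitude |∇z| = √(a² + b²) = √(0.32585 + 0.05724) = 0.61895.
True dip = arctan(0.61895) = 31.8°, dipping toward ESE (azimuth ≈ 113°).

31.8°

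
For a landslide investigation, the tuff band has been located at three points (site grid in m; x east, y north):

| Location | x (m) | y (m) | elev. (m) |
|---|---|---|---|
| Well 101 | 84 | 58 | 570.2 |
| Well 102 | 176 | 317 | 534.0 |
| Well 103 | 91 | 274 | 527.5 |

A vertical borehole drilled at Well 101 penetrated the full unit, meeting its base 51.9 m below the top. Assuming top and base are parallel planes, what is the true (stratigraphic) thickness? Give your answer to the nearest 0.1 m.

Let the plane be z = a·x + b·y + c.
Well 102−Well 101: 92a + 259b = −36.2;  Well 103−Well 101: 7a + 216b = −42.7.
Solving gives a = 0.17942, b = −0.20350.
|∇z| = √(a²+b²) = 0.27130, so dip δ = arctan(0.27130) = 15.18°.
True thickness = vertical thickness × cos δ = 51.9 × cos 15.18° = 50.1 m.

50.1 m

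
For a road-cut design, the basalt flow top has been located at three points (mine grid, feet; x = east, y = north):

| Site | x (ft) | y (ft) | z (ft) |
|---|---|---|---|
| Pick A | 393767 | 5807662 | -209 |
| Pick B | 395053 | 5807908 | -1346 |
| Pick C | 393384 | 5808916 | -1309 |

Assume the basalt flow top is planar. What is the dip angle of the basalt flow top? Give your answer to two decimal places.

51.95°

Let the plane be z = a·x + b·y + c.
Pick B−Pick A: 1286a + 246b = −1137;  Pick C−Pick A: −383a + 1254b = −1100.
Solving gives a = −0.67680, b = −1.08390.
Gradient magnitude |∇z| = √(a² + b²) = √(0.45805 + 1.17484) = 1.27785.
True dip = arctan(1.27785) = 51.95°, dipping toward NNE (azimuth ≈ 032°).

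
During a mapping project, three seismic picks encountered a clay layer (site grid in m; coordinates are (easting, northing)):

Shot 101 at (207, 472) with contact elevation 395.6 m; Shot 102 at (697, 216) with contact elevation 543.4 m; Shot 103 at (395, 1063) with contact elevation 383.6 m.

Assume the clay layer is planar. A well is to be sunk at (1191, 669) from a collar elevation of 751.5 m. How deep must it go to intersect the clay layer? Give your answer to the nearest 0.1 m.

Two edge vectors: Shot 101→Shot 102 = (490, -256, 147.8), Shot 101→Shot 103 = (188, 591, -12).
Normal n = (Shot 101→Shot 102) × (Shot 101→Shot 103) = (-84277.8, 33666.4, 337718).
So ∂z/∂E = −n_x/n_z = 0.249551 and ∂z/∂N = −n_y/n_z = −0.099688.
Intercept c from Shot 101: 395.6 − 51.66 + 47.05 = 391.00.
At (1191, 669): z_contact = 297.22 − 66.69 + 391.00 = 621.52 m.
Depth below ground = 751.5 − 621.52 = 130.0 m.

130.0 m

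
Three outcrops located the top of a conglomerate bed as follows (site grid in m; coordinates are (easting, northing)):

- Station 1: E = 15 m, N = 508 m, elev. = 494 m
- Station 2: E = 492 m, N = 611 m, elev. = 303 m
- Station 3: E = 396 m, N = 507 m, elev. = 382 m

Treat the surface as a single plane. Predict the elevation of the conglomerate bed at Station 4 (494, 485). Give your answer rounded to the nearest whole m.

Let the plane be z = a·E + b·N + c.
Station 2−Station 1: 477a + 103b = −191;  Station 3−Station 1: 381a − 1b = −112.
Solving gives a = −0.29524, b = −0.48708.
Then c = 494 − a·15 − b·508 = 745.87.
At (494, 485): z = −145.8 − 236.2 + 745.87 = 363.8 m.

364 m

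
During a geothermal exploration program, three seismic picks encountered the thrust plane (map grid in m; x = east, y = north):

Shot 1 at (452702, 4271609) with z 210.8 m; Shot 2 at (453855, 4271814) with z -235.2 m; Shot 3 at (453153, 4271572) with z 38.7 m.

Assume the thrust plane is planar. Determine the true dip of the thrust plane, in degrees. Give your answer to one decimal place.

Let the plane be z = a·x + b·y + c.
Shot 2−Shot 1: 1153a + 205b = −446;  Shot 3−Shot 1: 451a − 37b = −172.1.
Solving gives a = −0.38324, b = −0.02009.
Gradient magnitude |∇z| = √(a² + b²) = √(0.14688 + 0.00040) = 0.38377.
True dip = arctan(0.38377) = 21.0°, dipping toward E (azimuth ≈ 087°).

21.0°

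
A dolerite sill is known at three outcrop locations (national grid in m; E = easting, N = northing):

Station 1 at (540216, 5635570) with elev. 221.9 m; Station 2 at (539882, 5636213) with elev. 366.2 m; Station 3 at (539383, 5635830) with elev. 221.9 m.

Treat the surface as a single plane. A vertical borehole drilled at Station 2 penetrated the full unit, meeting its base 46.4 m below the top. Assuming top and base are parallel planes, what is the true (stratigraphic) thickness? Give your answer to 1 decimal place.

Let the plane be z = a·E + b·N + c.
Station 2−Station 1: −334a + 643b = 144.3;  Station 3−Station 1: −833a + 260b = 0.
Solving gives a = 0.08360, b = 0.26784.
|∇z| = √(a²+b²) = 0.28059, so dip δ = arctan(0.28059) = 15.67°.
True thickness = vertical thickness × cos δ = 46.4 × cos 15.67° = 44.7 m.

44.7 m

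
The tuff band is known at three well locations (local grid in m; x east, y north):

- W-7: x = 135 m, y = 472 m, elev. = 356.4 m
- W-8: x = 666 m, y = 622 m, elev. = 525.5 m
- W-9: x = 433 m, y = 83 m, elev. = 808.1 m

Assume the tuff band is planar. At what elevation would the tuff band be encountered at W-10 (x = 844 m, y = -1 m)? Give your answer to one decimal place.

1089.9 m

Two edge vectors: W-7→W-8 = (531, 150, 169.1), W-7→W-9 = (298, -389, 451.7).
Normal n = (W-7→W-8) × (W-7→W-9) = (133534.9, -189460.9, -251259).
So ∂z/∂x = −n_x/n_z = 0.53146 and ∂z/∂y = −n_y/n_z = −0.75405.
Intercept c from W-7: 356.4 − 71.75 + 355.91 = 640.56.
At (844, -1): z = 448.6 + 0.8 + 640.56 = 1089.9 m.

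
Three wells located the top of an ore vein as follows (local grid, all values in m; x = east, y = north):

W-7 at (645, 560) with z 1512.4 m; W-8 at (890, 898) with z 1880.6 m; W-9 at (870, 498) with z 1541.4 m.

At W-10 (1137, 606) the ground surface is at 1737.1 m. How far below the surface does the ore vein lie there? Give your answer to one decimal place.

10.6 m

Two edge vectors: W-7→W-8 = (245, 338, 368.2), W-7→W-9 = (225, -62, 29).
Normal n = (W-7→W-8) × (W-7→W-9) = (32630.4, 75740, -91240).
So ∂z/∂x = −n_x/n_z = 0.357633 and ∂z/∂y = −n_y/n_z = 0.830118.
Intercept c from W-7: 1512.4 − 230.67 − 464.87 = 816.86.
At (1137, 606): z_contact = 406.63 + 503.05 + 816.86 = 1726.54 m.
Depth below ground = 1737.1 − 1726.54 = 10.6 m.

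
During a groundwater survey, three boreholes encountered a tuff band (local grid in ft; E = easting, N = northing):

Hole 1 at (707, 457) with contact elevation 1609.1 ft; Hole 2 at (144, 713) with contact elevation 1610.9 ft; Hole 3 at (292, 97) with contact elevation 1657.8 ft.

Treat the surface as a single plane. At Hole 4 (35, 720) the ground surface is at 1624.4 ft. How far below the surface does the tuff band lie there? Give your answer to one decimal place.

9.5 ft

Let the plane be z = a·E + b·N + c.
Hole 2−Hole 1: −563a + 256b = 1.8;  Hole 3−Hole 1: −415a − 360b = 48.7.
Solving gives a = −0.04246, b = −0.08634.
Then c = 1609.1 − a·707 − b·457 = 1678.57.
At (35, 720): z_contact = −1.49 − 62.16 + 1678.57 = 1614.92 ft.
Depth below ground = 1624.4 − 1614.92 = 9.5 ft.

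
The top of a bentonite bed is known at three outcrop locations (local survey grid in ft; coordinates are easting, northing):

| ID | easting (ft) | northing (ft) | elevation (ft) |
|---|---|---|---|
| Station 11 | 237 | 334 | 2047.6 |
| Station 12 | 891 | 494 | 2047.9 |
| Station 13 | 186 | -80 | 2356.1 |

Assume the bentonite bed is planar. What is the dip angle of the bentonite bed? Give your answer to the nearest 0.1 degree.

Let the plane be z = a·easting + b·northing + c.
Station 12−Station 11: 654a + 160b = 0.3;  Station 13−Station 11: −51a − 414b = 308.5.
Solving gives a = 0.18844, b = −0.76838.
Gradient magnitude |∇z| = √(a² + b²) = √(0.03551 + 0.59041) = 0.79115.
True dip = arctan(0.79115) = 38.3°, dipping toward NNW (azimuth ≈ 346°).

38.3°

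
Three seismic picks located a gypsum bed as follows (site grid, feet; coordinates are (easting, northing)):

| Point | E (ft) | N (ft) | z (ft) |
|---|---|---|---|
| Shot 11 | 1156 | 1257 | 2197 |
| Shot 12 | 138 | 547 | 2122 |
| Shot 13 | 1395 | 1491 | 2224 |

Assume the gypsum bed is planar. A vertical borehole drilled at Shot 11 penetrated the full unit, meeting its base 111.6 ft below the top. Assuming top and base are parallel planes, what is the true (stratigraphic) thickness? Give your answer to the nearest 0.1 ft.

Let the plane be z = a·E + b·N + c.
Shot 12−Shot 11: −1018a − 710b = −75;  Shot 13−Shot 11: 239a + 234b = 27.
Solving gives a = −0.02364, b = 0.13953.
|∇z| = √(a²+b²) = 0.14152, so dip δ = arctan(0.14152) = 8.06°.
True thickness = vertical thickness × cos δ = 111.6 × cos 8.06° = 110.5 ft.

110.5 ft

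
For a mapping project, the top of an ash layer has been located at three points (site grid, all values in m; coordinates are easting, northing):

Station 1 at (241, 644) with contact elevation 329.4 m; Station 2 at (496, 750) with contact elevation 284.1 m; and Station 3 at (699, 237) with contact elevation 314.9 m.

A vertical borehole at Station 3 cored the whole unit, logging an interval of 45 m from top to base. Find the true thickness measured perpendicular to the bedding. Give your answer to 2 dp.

Let the plane be z = a·easting + b·northing + c.
Station 2−Station 1: 255a + 106b = −45.3;  Station 3−Station 1: 458a − 407b = −14.5.
Solving gives a = −0.13112, b = −0.11193.
|∇z| = √(a²+b²) = 0.17240, so dip δ = arctan(0.17240) = 9.78°.
True thickness = vertical thickness × cos δ = 45 × cos 9.78° = 44.35 m.

44.35 m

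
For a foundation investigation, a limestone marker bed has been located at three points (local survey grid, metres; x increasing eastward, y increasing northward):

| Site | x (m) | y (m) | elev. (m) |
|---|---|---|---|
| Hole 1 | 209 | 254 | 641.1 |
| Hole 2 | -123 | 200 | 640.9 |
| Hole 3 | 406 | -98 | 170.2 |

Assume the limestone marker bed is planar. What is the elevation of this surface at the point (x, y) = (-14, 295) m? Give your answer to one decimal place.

Let the plane be z = a·x + b·y + c.
Hole 2−Hole 1: −332a − 54b = −0.2;  Hole 3−Hole 1: 197a − 352b = −470.9.
Solving gives a = −0.19888, b = 1.22648.
Then c = 641.1 − a·209 − b·254 = 371.14.
At (-14, 295): z = 2.8 + 361.8 + 371.14 = 735.7 m.

735.7 m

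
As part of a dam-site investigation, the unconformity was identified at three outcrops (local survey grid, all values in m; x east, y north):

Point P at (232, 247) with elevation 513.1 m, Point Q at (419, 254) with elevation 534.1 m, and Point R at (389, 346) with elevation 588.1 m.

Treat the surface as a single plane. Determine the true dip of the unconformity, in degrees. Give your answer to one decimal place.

31.9°

Two edge vectors: Point P→Point Q = (187, 7, 21), Point P→Point R = (157, 99, 75).
Normal n = (Point P→Point Q) × (Point P→Point R) = (-1554, -10728, 17414).
So ∂z/∂x = −n_x/n_z = 0.08924 and ∂z/∂y = −n_y/n_z = 0.61606.
Gradient magnitude |∇z| = √(a² + b²) = √(0.00796 + 0.37953) = 0.62249.
True dip = arctan(0.62249) = 31.9°, dipping toward S (azimuth ≈ 188°).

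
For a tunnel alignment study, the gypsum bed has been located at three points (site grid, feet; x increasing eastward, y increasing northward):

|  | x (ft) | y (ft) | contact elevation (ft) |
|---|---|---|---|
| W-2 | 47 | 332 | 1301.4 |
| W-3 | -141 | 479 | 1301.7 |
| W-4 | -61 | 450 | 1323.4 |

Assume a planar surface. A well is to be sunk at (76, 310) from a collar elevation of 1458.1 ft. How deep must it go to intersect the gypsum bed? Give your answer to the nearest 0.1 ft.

Let the plane be z = a·x + b·y + c.
W-3−W-2: −188a + 147b = 0.3;  W-4−W-2: −108a + 118b = 22.
Solving gives a = 0.50707, b = 0.65054.
Then c = 1301.4 − a·47 − b·332 = 1061.59.
At (76, 310): z_contact = 38.54 + 201.67 + 1061.59 = 1301.79 ft.
Depth below ground = 1458.1 − 1301.79 = 156.3 ft.

156.3 ft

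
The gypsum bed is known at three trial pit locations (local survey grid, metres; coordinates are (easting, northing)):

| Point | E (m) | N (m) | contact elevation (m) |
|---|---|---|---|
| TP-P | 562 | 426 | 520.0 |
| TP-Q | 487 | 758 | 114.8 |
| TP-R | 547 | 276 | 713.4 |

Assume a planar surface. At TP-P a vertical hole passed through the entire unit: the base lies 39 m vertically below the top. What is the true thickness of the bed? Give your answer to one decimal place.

23.9 m

Let the plane be z = a·E + b·N + c.
TP-Q−TP-P: −75a + 332b = −405.2;  TP-R−TP-P: −15a − 150b = 193.4.
Solving gives a = −0.21126, b = −1.26821.
|∇z| = √(a²+b²) = 1.28568, so dip δ = arctan(1.28568) = 52.12°.
True thickness = vertical thickness × cos δ = 39 × cos 52.12° = 23.9 m.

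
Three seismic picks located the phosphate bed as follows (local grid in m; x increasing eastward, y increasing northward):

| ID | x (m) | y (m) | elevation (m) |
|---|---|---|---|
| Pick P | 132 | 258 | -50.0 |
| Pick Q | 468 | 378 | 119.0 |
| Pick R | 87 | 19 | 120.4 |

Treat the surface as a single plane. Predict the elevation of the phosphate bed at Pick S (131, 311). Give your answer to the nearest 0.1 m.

-96.7 m

Let the plane be z = a·x + b·y + c.
Pick Q−Pick P: 336a + 120b = 169;  Pick R−Pick P: −45a − 239b = 170.4.
Solving gives a = 0.81223, b = −0.86590.
Then c = -50 − a·132 − b·258 = 66.19.
At (131, 311): z = 106.4 − 269.3 + 66.19 = -96.7 m.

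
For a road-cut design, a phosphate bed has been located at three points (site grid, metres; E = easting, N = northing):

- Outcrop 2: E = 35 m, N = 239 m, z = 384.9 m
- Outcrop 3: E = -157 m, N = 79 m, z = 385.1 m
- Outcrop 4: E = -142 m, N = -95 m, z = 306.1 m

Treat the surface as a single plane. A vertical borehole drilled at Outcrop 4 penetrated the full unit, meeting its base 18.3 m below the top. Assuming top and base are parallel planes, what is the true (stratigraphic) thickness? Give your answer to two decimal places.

16.02 m

Let the plane be z = a·E + b·N + c.
Outcrop 3−Outcrop 2: −192a − 160b = 0.2;  Outcrop 4−Outcrop 2: −177a − 334b = −78.8.
Solving gives a = −0.35397, b = 0.42351.
|∇z| = √(a²+b²) = 0.55195, so dip δ = arctan(0.55195) = 28.90°.
True thickness = vertical thickness × cos δ = 18.3 × cos 28.90° = 16.02 m.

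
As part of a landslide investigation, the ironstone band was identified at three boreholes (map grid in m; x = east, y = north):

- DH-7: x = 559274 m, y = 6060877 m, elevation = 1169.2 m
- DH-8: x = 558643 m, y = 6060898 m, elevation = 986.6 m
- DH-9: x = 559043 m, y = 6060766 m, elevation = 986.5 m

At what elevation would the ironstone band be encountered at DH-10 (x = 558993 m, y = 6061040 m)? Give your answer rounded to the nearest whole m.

Two edge vectors: DH-7→DH-8 = (-631, 21, -182.6), DH-7→DH-9 = (-231, -111, -182.7).
Normal n = (DH-7→DH-8) × (DH-7→DH-9) = (-24105.3, -73103.1, 74892).
So ∂z/∂x = −n_x/n_z = 0.32186749 and ∂z/∂y = −n_y/n_z = 0.97611360.
Intercept c from DH-7: 1169.2 − 180012.12 − 5916104.49 = −6094947.41.
At (558993, 6061040): z = 179921.7 + 5916263.6 − 6094947.41 = 1237.9 m.

1238 m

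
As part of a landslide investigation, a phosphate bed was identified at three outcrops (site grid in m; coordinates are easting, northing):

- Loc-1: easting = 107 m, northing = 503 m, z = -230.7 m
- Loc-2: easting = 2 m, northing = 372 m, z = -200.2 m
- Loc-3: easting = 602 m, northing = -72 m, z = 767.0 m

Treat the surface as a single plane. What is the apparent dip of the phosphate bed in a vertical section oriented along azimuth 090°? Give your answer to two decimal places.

Two edge vectors: Loc-1→Loc-2 = (-105, -131, 30.5), Loc-1→Loc-3 = (495, -575, 997.7).
Normal n = (Loc-1→Loc-2) × (Loc-1→Loc-3) = (-113161.2, 119856, 125220).
So ∂z/∂easting = −n_x/n_z = 0.90370 and ∂z/∂northing = −n_y/n_z = −0.95716.
Unit vector along 090° is (sin 90°, cos 90°) = (1.0000, 0.0000).
Slope in that direction = a·(1.0000) + b·(0.0000) = 0.90370.
Apparent dip = arctan|0.90370| = 42.10° (true dip is 52.8°, so apparent ≤ true as expected).

42.10°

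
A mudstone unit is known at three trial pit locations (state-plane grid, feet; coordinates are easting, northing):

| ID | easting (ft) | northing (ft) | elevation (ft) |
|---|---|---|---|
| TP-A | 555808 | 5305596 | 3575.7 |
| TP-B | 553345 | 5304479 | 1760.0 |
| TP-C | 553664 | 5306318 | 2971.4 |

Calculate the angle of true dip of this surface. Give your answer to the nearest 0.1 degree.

36.8°

Two edge vectors: TP-A→TP-B = (-2463, -1117, -1815.7), TP-A→TP-C = (-2144, 722, -604.3).
Normal n = (TP-A→TP-B) × (TP-A→TP-C) = (1985938.5, 2404469.9, -4173134).
So ∂z/∂easting = −n_x/n_z = 0.47589 and ∂z/∂northing = −n_y/n_z = 0.57618.
Gradient magnitude |∇z| = √(a² + b²) = √(0.22647 + 0.33198) = 0.74729.
True dip = arctan(0.74729) = 36.8°, dipping toward SW (azimuth ≈ 220°).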